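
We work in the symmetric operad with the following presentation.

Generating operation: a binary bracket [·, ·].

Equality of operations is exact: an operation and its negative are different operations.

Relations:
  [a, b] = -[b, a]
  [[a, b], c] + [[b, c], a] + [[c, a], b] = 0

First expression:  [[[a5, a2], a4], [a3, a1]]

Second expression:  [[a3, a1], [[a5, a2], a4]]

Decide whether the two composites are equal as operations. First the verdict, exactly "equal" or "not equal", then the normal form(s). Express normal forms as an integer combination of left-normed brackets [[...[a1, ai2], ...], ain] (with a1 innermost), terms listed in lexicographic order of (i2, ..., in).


not equal: they reduce to -[[[[a1, a3], a2], a5], a4] + [[[[a1, a3], a4], a2], a5] - [[[[a1, a3], a4], a5], a2] + [[[[a1, a3], a5], a2], a4] and [[[[a1, a3], a2], a5], a4] - [[[[a1, a3], a4], a2], a5] + [[[[a1, a3], a4], a5], a2] - [[[[a1, a3], a5], a2], a4]

In normal form, the first expression is -[[[[a1, a3], a2], a5], a4] + [[[[a1, a3], a4], a2], a5] - [[[[a1, a3], a4], a5], a2] + [[[[a1, a3], a5], a2], a4]
In normal form, the second expression is [[[[a1, a3], a2], a5], a4] - [[[[a1, a3], a4], a2], a5] + [[[[a1, a3], a4], a5], a2] - [[[[a1, a3], a5], a2], a4]
The normal forms differ: not equal.


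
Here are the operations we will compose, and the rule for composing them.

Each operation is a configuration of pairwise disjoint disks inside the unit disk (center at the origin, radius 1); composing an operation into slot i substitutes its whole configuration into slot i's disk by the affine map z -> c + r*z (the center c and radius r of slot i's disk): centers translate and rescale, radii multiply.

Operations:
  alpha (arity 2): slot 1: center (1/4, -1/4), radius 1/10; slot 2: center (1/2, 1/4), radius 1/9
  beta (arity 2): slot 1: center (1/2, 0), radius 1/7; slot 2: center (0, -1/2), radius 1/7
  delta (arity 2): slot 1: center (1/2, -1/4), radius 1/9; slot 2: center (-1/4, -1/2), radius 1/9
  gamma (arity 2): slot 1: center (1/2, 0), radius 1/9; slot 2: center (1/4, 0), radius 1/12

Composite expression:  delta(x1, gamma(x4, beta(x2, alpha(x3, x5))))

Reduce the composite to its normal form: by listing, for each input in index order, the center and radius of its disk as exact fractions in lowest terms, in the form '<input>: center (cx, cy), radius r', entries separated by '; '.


x1: center (1/2, -1/4), radius 1/9; x2: center (-47/216, -1/2), radius 1/756; x3: center (-671/3024, -509/1008), radius 1/7560; x4: center (-7/36, -1/2), radius 1/81; x5: center (-335/1512, -1525/3024), radius 1/6804


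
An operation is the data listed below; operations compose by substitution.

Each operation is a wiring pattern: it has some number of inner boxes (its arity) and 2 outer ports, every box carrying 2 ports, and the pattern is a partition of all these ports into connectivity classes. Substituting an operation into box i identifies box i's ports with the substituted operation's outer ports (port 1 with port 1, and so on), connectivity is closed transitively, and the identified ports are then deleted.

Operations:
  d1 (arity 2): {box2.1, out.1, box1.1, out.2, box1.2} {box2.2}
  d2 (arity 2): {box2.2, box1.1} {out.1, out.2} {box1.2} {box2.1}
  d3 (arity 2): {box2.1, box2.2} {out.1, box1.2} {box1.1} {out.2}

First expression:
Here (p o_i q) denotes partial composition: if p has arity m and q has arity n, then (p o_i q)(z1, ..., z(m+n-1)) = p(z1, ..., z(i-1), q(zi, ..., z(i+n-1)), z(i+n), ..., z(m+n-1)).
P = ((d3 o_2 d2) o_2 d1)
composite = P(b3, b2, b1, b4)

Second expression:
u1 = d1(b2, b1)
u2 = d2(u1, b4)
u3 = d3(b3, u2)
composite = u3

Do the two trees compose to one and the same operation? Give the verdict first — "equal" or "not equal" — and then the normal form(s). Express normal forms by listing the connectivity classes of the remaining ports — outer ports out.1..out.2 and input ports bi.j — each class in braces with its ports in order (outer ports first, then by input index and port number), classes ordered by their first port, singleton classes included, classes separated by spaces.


Normal form of the first expression: {out.1, b3.2} {out.2} {b1.1, b2.1, b2.2, b4.2} {b1.2} {b3.1} {b4.1}
Normal form of the second expression: {out.1, b3.2} {out.2} {b1.1, b2.1, b2.2, b4.2} {b1.2} {b3.1} {b4.1}
One common form — equal.

equal; both compose to {out.1, b3.2} {out.2} {b1.1, b2.1, b2.2, b4.2} {b1.2} {b3.1} {b4.1}


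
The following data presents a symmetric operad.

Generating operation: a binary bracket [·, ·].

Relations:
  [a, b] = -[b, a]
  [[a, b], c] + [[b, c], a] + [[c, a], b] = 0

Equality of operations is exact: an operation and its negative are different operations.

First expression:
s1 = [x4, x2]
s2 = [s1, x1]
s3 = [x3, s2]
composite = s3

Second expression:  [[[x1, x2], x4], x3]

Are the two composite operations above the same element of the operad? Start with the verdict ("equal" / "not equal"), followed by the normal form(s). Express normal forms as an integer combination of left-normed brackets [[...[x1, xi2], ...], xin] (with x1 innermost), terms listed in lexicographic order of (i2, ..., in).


not equal — first -[[[x1, x2], x4], x3] + [[[x1, x4], x2], x3], second [[[x1, x2], x4], x3]

The first expression, normalized: -[[[x1, x2], x4], x3] + [[[x1, x4], x2], x3]
The second expression, normalized: [[[x1, x2], x4], x3]
Different reductions; not equal.


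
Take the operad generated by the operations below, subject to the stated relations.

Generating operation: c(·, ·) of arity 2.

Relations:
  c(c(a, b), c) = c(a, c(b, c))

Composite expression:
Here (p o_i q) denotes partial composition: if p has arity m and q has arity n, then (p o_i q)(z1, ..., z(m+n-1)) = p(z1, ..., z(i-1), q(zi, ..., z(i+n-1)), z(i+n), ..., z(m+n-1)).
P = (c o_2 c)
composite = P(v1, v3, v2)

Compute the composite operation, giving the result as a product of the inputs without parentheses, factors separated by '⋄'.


v1 ⋄ v3 ⋄ v2

Associativity of c dissolves the nesting; only the v-input order survives.
c(v3, v2) unparenthesizes to v3 ⋄ v2
c(v1, c(v3, v2)) unparenthesizes to v1 ⋄ v3 ⋄ v2


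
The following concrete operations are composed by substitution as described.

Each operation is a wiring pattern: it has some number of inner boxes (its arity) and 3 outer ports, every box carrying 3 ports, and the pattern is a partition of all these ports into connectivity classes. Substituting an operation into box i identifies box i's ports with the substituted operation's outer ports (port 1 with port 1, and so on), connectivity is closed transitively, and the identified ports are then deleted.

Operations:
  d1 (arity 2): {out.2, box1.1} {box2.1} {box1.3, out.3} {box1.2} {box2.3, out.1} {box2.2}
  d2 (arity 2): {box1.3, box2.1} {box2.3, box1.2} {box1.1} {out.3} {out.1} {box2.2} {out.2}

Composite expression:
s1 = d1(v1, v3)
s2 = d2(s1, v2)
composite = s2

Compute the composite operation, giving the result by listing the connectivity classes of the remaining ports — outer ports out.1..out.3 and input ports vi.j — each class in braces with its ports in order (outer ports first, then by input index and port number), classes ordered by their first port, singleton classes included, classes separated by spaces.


{out.1} {out.2} {out.3} {v1.1, v2.3} {v1.2} {v1.3, v2.1} {v2.2} {v3.1} {v3.2} {v3.3}

Substituting into d2 glues patterns; closure does the rest.
through d1, on inputs (v1, v3): {out.1, v3.3} {out.2, v1.1} {out.3, v1.3} {v1.2} {v3.1} {v3.2} (out.j = stage outer ports)
through d2, on inputs (v1, v3, v2): {out.1} {out.2} {out.3} {v1.1, v2.3} {v1.2} {v1.3, v2.1} {v2.2} {v3.1} {v3.2} {v3.3} (out.j = stage outer ports)


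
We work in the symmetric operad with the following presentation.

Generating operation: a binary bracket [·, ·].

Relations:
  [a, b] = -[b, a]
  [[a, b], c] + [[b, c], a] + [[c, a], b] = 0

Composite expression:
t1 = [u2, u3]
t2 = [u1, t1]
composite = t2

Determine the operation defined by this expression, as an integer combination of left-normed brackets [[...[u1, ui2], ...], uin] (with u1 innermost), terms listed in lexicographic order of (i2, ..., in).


[[u1, u2], u3] - [[u1, u3], u2]


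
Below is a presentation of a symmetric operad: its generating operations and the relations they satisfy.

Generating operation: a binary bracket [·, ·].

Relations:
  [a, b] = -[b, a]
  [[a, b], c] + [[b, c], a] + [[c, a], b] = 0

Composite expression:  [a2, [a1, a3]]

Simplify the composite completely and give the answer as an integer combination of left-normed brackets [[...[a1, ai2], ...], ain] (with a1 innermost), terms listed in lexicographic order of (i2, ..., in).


-[[a1, a3], a2]

Left-normed coefficients sit on the a1-initial expansion words.
Composite bracket: [a2, [a1, a3]]
Each bracket splits as ab - ba, giving 4 signed words (2^2 = 4).
Words beginning with a1 determine it all:
  from a1a3a2, sign -1: term -[[a1, a3], a2]


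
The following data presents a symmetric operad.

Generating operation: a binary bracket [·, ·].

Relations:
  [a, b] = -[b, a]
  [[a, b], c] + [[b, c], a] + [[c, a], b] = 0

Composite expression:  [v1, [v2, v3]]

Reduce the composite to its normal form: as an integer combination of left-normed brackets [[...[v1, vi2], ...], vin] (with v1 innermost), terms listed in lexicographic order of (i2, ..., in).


Expand each bracket as ab - ba; the v1-initial words give the coefficients.
Composite bracket: [v1, [v2, v3]]
Each bracket splits as ab - ba, giving 4 signed words (2^2 = 4).
Words beginning with v1 determine it all:
  v1v2v3 (sign +1) contributes +[[v1, v2], v3]
  v1v3v2 (sign -1) contributes -[[v1, v3], v2]

[[v1, v2], v3] - [[v1, v3], v2]


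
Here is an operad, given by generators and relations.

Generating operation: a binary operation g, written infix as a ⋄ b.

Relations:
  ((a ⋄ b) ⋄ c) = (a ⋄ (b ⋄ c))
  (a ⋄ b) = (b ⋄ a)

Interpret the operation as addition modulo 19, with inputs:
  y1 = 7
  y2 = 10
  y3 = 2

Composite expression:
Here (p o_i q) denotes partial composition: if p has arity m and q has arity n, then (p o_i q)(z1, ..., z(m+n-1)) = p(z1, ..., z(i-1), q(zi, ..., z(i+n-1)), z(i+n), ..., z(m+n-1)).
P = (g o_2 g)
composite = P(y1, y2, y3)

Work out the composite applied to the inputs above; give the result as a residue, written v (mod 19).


0 (mod 19)

(y2 ⋄ y3) = 12
(y1 ⋄ (y2 ⋄ y3)) = 0


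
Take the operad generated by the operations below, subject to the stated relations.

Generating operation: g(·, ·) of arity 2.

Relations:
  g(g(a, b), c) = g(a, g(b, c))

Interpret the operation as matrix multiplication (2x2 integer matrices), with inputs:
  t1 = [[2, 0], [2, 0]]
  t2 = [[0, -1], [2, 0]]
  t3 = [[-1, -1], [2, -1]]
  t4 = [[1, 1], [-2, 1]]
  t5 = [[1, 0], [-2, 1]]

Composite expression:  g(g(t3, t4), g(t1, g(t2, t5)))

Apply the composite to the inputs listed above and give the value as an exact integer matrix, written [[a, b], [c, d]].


[[-4, 2], [20, -10]]

g(t3, t4) = [[1, -2], [4, 1]]
g(t2, t5) = [[2, -1], [2, 0]]
g(t1, g(t2, t5)) = [[4, -2], [4, -2]]
g(g(t3, t4), g(t1, g(t2, t5))) = [[-4, 2], [20, -10]]


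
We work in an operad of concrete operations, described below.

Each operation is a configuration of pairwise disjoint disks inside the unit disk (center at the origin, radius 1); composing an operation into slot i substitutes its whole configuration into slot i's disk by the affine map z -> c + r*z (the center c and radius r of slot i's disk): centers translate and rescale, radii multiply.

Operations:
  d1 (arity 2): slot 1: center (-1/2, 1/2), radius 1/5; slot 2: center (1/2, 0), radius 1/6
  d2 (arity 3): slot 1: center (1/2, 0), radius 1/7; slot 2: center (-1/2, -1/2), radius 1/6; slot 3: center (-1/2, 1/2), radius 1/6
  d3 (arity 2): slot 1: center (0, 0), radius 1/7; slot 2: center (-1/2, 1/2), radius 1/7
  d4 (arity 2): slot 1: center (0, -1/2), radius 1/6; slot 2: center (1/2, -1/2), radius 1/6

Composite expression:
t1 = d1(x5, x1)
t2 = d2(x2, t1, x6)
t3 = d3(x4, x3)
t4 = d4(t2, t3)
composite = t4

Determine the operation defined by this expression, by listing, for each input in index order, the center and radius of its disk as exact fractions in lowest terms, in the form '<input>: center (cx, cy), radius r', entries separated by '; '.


x1: center (-5/72, -7/12), radius 1/216; x2: center (1/12, -1/2), radius 1/42; x3: center (5/12, -5/12), radius 1/42; x4: center (1/2, -1/2), radius 1/42; x5: center (-7/72, -41/72), radius 1/180; x6: center (-1/12, -5/12), radius 1/36

Each x-disk chains the slot maps above it in d4; radii multiply.
x2 passes through 2 substitutions, ending at center (1/12, -1/2), radius 1/42
x5 passes through 3 substitutions, ending at center (-7/72, -41/72), radius 1/180
x1 passes through 3 substitutions, ending at center (-5/72, -7/12), radius 1/216
x6 passes through 2 substitutions, ending at center (-1/12, -5/12), radius 1/36
x4 passes through 2 substitutions, ending at center (1/2, -1/2), radius 1/42
x3 passes through 2 substitutions, ending at center (5/12, -5/12), radius 1/42


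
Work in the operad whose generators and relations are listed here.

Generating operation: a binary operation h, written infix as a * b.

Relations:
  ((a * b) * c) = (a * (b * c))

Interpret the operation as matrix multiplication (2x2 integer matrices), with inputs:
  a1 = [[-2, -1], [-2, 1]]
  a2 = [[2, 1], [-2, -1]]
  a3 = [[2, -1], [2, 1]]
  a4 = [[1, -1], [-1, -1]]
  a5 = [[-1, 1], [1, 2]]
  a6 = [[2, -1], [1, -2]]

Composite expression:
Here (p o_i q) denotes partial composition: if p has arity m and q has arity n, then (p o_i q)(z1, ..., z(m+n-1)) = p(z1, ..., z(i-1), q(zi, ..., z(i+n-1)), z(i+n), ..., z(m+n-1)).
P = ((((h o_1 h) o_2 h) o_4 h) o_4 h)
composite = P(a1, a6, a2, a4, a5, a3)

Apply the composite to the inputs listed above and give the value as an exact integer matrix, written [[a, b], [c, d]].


[[162, 9], [54, 3]]

(a6 * a2) = [[6, 3], [6, 3]]
(a1 * (a6 * a2)) = [[-18, -9], [-6, -3]]
(a4 * a5) = [[-2, -1], [0, -3]]
((a4 * a5) * a3) = [[-6, 1], [-6, -3]]
((a1 * (a6 * a2)) * ((a4 * a5) * a3)) = [[162, 9], [54, 3]]


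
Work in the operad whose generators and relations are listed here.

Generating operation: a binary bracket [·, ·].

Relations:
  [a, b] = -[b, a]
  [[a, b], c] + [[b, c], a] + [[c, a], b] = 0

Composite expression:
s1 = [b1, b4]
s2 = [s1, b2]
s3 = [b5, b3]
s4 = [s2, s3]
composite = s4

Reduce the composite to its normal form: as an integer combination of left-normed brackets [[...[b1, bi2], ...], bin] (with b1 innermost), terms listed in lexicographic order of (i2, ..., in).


A multilinear Lie element is pinned by b1-initial words (b1 innermost).
Composite bracket: [[[b1, b4], b2], [b5, b3]]
Under [a, b] = ab - ba we get 16 signed associative words (2^4 = 16).
Words beginning with b1 determine it all:
  from b1b4b2b3b5, sign -1: term -[[[[b1, b4], b2], b3], b5]
  from b1b4b2b5b3, sign +1: term +[[[[b1, b4], b2], b5], b3]

-[[[[b1, b4], b2], b3], b5] + [[[[b1, b4], b2], b5], b3]


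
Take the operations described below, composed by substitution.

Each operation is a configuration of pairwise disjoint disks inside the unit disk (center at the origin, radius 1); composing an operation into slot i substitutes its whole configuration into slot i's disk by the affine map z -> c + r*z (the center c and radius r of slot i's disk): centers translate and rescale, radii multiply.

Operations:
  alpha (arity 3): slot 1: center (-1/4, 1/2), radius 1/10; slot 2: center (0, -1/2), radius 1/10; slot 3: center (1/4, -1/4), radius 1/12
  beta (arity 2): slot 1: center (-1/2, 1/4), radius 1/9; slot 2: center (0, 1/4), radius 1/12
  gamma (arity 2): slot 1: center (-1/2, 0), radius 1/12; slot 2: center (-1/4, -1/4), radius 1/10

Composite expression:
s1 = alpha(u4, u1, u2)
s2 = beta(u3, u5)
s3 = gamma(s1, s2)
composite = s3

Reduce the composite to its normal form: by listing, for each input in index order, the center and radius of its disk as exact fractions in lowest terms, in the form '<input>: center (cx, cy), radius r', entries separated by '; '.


Only the slot chain above each u matters under gamma; compose those maps.
input u4: composing its 2 substitution steps yields center (-25/48, 1/24), radius 1/120
input u1: composing its 2 substitution steps yields center (-1/2, -1/24), radius 1/120
input u2: composing its 2 substitution steps yields center (-23/48, -1/48), radius 1/144
input u3: composing its 2 substitution steps yields center (-3/10, -9/40), radius 1/90
input u5: composing its 2 substitution steps yields center (-1/4, -9/40), radius 1/120

u1: center (-1/2, -1/24), radius 1/120; u2: center (-23/48, -1/48), radius 1/144; u3: center (-3/10, -9/40), radius 1/90; u4: center (-25/48, 1/24), radius 1/120; u5: center (-1/4, -9/40), radius 1/120


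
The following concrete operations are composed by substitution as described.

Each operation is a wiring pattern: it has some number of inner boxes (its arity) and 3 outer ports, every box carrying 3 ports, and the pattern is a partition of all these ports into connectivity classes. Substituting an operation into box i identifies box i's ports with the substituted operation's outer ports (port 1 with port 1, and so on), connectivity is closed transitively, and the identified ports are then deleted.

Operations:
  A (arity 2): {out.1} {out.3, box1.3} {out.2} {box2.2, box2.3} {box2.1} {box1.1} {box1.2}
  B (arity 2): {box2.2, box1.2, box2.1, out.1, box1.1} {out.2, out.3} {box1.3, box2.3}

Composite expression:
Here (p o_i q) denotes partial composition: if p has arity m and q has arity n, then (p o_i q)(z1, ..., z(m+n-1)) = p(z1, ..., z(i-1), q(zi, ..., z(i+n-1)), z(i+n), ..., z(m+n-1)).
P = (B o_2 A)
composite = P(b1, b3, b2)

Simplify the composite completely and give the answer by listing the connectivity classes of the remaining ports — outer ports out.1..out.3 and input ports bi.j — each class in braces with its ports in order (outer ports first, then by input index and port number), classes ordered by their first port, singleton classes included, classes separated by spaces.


{out.1, b1.1, b1.2} {out.2, out.3} {b1.3, b3.3} {b2.1} {b2.2, b2.3} {b3.1} {b3.2}


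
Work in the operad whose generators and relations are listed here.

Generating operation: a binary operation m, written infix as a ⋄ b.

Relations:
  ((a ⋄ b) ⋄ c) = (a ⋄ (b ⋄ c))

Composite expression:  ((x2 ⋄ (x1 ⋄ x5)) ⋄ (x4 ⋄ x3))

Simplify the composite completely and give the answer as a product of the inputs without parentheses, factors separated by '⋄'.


x2 ⋄ x1 ⋄ x5 ⋄ x4 ⋄ x3

Under associativity of m, the answer is the x's in reading order.
(x1 ⋄ x5) flattens to x1 ⋄ x5
(x2 ⋄ (x1 ⋄ x5)) flattens to x2 ⋄ x1 ⋄ x5
(x4 ⋄ x3) flattens to x4 ⋄ x3
((x2 ⋄ (x1 ⋄ x5)) ⋄ (x4 ⋄ x3)) flattens to x2 ⋄ x1 ⋄ x5 ⋄ x4 ⋄ x3


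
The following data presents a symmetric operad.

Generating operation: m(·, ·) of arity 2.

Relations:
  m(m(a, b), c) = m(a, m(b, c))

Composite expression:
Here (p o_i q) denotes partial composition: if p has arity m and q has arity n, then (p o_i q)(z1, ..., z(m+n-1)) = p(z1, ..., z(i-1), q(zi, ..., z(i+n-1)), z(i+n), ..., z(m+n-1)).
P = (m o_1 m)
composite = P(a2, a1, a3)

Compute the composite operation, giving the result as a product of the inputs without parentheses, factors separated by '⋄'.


a2 ⋄ a1 ⋄ a3


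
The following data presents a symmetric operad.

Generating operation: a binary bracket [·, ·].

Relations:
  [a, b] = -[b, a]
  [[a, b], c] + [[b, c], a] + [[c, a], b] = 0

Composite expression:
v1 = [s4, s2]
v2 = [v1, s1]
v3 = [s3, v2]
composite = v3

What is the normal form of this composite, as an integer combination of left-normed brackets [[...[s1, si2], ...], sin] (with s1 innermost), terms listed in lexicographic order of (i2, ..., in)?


-[[[s1, s2], s4], s3] + [[[s1, s4], s2], s3]

Expand each bracket as ab - ba; the s1-initial words give the coefficients.
Composite bracket: [s3, [[s4, s2], s1]]
Full expansion: 8 signed words from ab - ba (2^3 = 8).
Only words starting with s1 matter:
  the word s1s2s4s3 carries sign -1 and contributes -[[[s1, s2], s4], s3]
  the word s1s4s2s3 carries sign +1 and contributes +[[[s1, s4], s2], s3]


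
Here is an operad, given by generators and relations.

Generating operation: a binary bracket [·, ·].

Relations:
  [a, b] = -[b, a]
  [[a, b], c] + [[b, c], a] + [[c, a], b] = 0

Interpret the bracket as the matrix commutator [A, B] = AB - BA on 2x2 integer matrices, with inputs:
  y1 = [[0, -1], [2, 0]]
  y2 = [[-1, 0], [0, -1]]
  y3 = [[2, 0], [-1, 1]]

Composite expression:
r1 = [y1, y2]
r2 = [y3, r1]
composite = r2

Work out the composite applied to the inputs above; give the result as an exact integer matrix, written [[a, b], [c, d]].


[y1, y2] = [[0, 0], [0, 0]]
[y3, [y1, y2]] = [[0, 0], [0, 0]]

[[0, 0], [0, 0]]


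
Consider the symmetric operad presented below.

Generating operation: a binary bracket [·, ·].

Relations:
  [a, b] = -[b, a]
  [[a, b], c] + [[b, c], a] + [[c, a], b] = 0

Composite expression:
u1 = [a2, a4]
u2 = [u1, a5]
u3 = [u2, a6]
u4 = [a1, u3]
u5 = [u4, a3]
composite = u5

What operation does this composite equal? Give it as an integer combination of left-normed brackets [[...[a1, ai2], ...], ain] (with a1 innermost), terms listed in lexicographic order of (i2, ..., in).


[[[[[a1, a2], a4], a5], a6], a3] - [[[[[a1, a4], a2], a5], a6], a3] - [[[[[a1, a5], a2], a4], a6], a3] + [[[[[a1, a5], a4], a2], a6], a3] - [[[[[a1, a6], a2], a4], a5], a3] + [[[[[a1, a6], a4], a2], a5], a3] + [[[[[a1, a6], a5], a2], a4], a3] - [[[[[a1, a6], a5], a4], a2], a3]


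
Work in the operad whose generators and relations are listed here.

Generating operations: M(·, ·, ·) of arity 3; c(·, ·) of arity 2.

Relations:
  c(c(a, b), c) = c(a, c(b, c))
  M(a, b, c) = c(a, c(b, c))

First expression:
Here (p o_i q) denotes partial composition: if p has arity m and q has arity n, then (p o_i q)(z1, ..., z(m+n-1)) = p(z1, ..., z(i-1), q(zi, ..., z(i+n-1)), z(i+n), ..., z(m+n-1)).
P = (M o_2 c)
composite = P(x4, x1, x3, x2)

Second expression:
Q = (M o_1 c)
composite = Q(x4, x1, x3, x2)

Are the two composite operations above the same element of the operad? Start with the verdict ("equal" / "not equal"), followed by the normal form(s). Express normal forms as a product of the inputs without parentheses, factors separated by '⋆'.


Normal form of the first expression: x4 ⋆ x1 ⋆ x3 ⋆ x2
Normal form of the second expression: x4 ⋆ x1 ⋆ x3 ⋆ x2
Identical normal forms: equal.

equal — both sides give x4 ⋆ x1 ⋆ x3 ⋆ x2


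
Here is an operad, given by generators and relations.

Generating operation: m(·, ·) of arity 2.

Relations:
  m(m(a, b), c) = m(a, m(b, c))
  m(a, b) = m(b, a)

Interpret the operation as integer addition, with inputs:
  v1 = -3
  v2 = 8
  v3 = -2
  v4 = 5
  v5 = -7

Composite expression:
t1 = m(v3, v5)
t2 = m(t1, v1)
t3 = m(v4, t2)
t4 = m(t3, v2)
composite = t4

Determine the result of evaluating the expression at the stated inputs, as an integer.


1

m(v3, v5) = -9
m(m(v3, v5), v1) = -12
m(v4, m(m(v3, v5), v1)) = -7
m(m(v4, m(m(v3, v5), v1)), v2) = 1


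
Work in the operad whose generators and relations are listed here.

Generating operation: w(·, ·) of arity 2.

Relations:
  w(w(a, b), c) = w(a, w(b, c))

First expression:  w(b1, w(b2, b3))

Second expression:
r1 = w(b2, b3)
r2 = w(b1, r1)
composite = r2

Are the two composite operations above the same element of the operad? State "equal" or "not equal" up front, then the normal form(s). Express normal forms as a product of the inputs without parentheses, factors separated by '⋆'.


equal — both sides give b1 ⋆ b2 ⋆ b3

The first expression reduces to b1 ⋆ b2 ⋆ b3
The second expression reduces to b1 ⋆ b2 ⋆ b3
Both agree, so they are equal.


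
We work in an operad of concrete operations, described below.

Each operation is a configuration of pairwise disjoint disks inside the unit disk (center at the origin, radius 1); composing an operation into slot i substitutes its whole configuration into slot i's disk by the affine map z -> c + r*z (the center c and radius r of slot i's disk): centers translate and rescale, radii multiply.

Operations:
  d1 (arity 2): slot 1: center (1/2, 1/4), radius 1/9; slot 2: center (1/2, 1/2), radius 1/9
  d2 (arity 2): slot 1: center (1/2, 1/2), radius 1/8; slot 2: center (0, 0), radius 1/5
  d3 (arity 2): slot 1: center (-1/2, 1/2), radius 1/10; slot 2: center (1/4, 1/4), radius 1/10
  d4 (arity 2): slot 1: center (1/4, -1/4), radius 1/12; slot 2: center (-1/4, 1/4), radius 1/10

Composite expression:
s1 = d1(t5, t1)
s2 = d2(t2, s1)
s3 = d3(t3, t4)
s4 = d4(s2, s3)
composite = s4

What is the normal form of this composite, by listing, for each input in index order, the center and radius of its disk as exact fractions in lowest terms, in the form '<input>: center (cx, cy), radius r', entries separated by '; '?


t1: center (31/120, -29/120), radius 1/540; t2: center (7/24, -5/24), radius 1/96; t3: center (-3/10, 3/10), radius 1/100; t4: center (-9/40, 11/40), radius 1/100; t5: center (31/120, -59/240), radius 1/540

Nesting under d4 composes maps z -> c + r*z down each t-path.
t2: after 2 affine steps, its disk has center (7/24, -5/24), radius 1/96
t5: after 3 affine steps, its disk has center (31/120, -59/240), radius 1/540
t1: after 3 affine steps, its disk has center (31/120, -29/120), radius 1/540
t3: after 2 affine steps, its disk has center (-3/10, 3/10), radius 1/100
t4: after 2 affine steps, its disk has center (-9/40, 11/40), radius 1/100


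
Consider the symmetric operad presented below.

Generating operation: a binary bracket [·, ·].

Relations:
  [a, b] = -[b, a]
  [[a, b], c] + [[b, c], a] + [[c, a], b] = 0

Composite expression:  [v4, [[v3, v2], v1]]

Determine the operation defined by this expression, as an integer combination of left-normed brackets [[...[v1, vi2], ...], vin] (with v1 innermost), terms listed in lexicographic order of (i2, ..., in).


-[[[v1, v2], v3], v4] + [[[v1, v3], v2], v4]


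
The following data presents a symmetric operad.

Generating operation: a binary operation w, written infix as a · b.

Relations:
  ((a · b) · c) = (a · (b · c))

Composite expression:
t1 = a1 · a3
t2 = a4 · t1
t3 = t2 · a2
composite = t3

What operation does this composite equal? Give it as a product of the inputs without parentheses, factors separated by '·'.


a4 · a1 · a3 · a2


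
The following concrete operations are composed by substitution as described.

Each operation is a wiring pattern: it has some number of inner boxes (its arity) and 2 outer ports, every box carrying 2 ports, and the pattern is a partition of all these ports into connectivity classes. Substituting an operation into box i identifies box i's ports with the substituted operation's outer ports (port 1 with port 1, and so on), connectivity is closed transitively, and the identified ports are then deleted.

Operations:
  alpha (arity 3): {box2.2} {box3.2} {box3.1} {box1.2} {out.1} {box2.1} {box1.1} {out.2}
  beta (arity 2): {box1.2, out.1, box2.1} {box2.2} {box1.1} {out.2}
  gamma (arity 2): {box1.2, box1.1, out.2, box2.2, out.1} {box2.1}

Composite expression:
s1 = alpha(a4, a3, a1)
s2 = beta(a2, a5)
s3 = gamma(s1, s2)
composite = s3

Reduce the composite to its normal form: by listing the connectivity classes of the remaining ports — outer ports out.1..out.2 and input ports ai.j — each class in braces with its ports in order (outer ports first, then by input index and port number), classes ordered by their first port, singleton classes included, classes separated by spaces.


{out.1, out.2} {a1.1} {a1.2} {a2.1} {a2.2, a5.1} {a3.1} {a3.2} {a4.1} {a4.2} {a5.2}

Two ports join when wires chain via gamma-identified ports.
stage alpha: inputs (a4, a3, a1), connectivity {out.1} {out.2} {a1.1} {a1.2} {a3.1} {a3.2} {a4.1} {a4.2}, out.j its boundary
stage beta: inputs (a2, a5), connectivity {out.1, a2.2, a5.1} {out.2} {a2.1} {a5.2}, out.j its boundary
stage gamma: inputs (a4, a3, a1, a2, a5), connectivity {out.1, out.2} {a1.1} {a1.2} {a2.1} {a2.2, a5.1} {a3.1} {a3.2} {a4.1} {a4.2} {a5.2}, out.j its boundary


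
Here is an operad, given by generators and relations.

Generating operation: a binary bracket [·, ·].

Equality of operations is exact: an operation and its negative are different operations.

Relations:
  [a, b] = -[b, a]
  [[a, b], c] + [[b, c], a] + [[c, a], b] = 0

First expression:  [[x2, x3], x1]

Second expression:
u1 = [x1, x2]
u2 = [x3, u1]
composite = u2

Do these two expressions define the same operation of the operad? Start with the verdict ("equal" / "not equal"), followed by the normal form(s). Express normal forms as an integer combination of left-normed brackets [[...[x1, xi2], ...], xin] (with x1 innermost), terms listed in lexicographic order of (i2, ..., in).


not equal: they reduce to -[[x1, x2], x3] + [[x1, x3], x2] and -[[x1, x2], x3]


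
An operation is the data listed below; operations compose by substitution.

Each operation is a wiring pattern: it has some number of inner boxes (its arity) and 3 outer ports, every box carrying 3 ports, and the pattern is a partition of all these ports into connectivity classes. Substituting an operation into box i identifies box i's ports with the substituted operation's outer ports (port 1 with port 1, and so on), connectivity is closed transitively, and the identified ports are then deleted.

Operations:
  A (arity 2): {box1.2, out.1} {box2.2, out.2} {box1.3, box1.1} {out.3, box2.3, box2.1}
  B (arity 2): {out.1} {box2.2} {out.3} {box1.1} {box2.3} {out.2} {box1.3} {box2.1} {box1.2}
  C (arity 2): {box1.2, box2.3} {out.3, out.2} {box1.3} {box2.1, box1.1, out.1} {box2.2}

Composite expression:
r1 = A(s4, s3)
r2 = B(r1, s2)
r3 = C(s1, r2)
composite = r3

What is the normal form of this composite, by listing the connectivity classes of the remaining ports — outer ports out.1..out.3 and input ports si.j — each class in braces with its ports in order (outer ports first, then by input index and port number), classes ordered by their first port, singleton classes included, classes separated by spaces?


{out.1, s1.1} {out.2, out.3} {s1.2} {s1.3} {s2.1} {s2.2} {s2.3} {s3.1, s3.3} {s3.2} {s4.1, s4.3} {s4.2}

Treat the ports identified at C as solder joints: merge, then drop.
composing A on (s4, s3), with out.j its own outer ports: {out.1, s4.2} {out.2, s3.2} {out.3, s3.1, s3.3} {s4.1, s4.3}
composing B on (s4, s3, s2), with out.j its own outer ports: {out.1} {out.2} {out.3} {s2.1} {s2.2} {s2.3} {s3.1, s3.3} {s3.2} {s4.1, s4.3} {s4.2}
composing C on (s1, s4, s3, s2), with out.j its own outer ports: {out.1, s1.1} {out.2, out.3} {s1.2} {s1.3} {s2.1} {s2.2} {s2.3} {s3.1, s3.3} {s3.2} {s4.1, s4.3} {s4.2}


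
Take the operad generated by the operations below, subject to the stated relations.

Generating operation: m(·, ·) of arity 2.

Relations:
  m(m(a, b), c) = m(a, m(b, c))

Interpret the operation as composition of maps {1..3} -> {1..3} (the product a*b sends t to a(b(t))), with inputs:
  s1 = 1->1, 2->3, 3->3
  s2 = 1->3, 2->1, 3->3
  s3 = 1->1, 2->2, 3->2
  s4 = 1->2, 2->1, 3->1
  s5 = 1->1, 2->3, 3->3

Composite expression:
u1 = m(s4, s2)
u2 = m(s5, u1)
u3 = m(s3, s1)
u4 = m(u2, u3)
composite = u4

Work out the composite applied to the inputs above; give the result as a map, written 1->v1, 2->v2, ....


1->1, 2->3, 3->3

m(s4, s2) = 1->1, 2->2, 3->1
m(s5, m(s4, s2)) = 1->1, 2->3, 3->1
m(s3, s1) = 1->1, 2->2, 3->2
m(m(s5, m(s4, s2)), m(s3, s1)) = 1->1, 2->3, 3->3


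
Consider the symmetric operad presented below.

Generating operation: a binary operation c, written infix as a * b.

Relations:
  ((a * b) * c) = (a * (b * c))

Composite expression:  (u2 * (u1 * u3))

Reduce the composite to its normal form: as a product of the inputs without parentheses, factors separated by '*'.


u2 * u1 * u3

Associativity of c dissolves the nesting; only the u-input order survives.
(u1 * u3) spells out as u1 * u3
(u2 * (u1 * u3)) spells out as u2 * u1 * u3


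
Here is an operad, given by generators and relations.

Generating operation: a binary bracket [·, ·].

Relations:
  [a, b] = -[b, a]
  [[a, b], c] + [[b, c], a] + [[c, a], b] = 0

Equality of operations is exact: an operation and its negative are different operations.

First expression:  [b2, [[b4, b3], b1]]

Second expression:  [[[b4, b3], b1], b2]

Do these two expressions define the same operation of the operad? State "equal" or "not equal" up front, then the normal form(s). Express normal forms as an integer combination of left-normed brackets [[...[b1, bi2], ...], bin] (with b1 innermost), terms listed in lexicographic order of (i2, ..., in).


not equal: they reduce to -[[[b1, b3], b4], b2] + [[[b1, b4], b3], b2] and [[[b1, b3], b4], b2] - [[[b1, b4], b3], b2]

The first expression reduces to -[[[b1, b3], b4], b2] + [[[b1, b4], b3], b2]
The second expression reduces to [[[b1, b3], b4], b2] - [[[b1, b4], b3], b2]
No match — not equal.


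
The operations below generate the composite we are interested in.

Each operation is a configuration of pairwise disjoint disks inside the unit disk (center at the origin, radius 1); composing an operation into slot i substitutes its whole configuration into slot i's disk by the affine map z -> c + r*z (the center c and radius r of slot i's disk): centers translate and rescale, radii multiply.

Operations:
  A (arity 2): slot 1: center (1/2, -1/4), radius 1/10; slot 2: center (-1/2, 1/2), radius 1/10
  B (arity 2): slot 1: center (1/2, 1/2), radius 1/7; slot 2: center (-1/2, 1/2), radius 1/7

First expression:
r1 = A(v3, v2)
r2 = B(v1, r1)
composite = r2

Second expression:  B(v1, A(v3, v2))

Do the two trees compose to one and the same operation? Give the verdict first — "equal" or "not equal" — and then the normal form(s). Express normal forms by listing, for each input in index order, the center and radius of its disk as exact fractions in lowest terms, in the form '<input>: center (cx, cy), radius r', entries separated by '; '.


equal — both sides give v1: center (1/2, 1/2), radius 1/7; v2: center (-4/7, 4/7), radius 1/70; v3: center (-3/7, 13/28), radius 1/70


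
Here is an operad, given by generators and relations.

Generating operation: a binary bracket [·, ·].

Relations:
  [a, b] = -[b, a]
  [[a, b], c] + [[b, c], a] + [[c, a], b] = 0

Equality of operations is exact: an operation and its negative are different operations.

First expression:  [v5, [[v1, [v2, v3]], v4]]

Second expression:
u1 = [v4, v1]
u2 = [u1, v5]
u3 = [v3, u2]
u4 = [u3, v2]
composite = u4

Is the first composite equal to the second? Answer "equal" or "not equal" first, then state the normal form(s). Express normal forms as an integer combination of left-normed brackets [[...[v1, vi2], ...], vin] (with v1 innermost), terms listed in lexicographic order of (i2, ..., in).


not equal — first -[[[[v1, v2], v3], v4], v5] + [[[[v1, v3], v2], v4], v5], second [[[[v1, v4], v5], v3], v2]


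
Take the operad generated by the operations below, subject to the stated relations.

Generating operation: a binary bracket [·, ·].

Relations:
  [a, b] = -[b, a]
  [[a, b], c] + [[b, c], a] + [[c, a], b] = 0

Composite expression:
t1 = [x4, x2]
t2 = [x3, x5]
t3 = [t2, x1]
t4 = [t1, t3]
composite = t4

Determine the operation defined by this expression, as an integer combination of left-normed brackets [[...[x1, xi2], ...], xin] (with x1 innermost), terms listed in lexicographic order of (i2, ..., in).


Antisymmetry and Jacobi reduce to x1-anchored left-normed brackets.
Composite bracket: [[x4, x2], [[x3, x5], x1]]
Applying ab - ba throughout gives 16 signed words (2^4 = 16).
Words beginning with x1 determine it all:
  from x1x3x5x2x4, sign -1: term -[[[[x1, x3], x5], x2], x4]
  from x1x3x5x4x2, sign +1: term +[[[[x1, x3], x5], x4], x2]
  from x1x5x3x2x4, sign +1: term +[[[[x1, x5], x3], x2], x4]
  from x1x5x3x4x2, sign -1: term -[[[[x1, x5], x3], x4], x2]

-[[[[x1, x3], x5], x2], x4] + [[[[x1, x3], x5], x4], x2] + [[[[x1, x5], x3], x2], x4] - [[[[x1, x5], x3], x4], x2]


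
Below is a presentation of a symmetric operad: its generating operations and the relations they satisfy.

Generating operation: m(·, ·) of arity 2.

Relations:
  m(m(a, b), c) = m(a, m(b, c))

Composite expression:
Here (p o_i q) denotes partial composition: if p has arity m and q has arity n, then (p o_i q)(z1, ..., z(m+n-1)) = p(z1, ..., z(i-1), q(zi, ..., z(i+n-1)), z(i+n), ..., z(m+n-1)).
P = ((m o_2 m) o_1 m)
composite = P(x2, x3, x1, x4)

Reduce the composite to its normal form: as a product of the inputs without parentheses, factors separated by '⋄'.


x2 ⋄ x3 ⋄ x1 ⋄ x4

Associativity of m dissolves the nesting; only the x-input order survives.
m(x2, x3) linearizes to x2 ⋄ x3
m(x1, x4) linearizes to x1 ⋄ x4
m(m(x2, x3), m(x1, x4)) linearizes to x2 ⋄ x3 ⋄ x1 ⋄ x4


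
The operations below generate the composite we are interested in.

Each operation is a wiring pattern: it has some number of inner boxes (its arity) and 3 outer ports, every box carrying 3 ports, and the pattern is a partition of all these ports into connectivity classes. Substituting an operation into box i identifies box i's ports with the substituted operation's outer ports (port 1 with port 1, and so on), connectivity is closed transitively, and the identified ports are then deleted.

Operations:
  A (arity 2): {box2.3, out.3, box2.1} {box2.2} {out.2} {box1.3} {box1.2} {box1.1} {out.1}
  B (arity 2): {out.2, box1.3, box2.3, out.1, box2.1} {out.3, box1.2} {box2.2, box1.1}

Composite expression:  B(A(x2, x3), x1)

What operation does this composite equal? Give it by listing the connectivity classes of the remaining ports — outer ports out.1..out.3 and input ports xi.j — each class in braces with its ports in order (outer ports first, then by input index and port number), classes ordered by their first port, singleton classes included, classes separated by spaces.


{out.1, out.2, x1.1, x1.3, x3.1, x3.3} {out.3} {x1.2} {x2.1} {x2.2} {x2.3} {x3.2}

After gluing at B, chains via deleted ports link the x-ports.
stage A: inputs (x2, x3), connectivity {out.1} {out.2} {out.3, x3.1, x3.3} {x2.1} {x2.2} {x2.3} {x3.2}, out.j its boundary
stage B: inputs (x2, x3, x1), connectivity {out.1, out.2, x1.1, x1.3, x3.1, x3.3} {out.3} {x1.2} {x2.1} {x2.2} {x2.3} {x3.2}, out.j its boundary


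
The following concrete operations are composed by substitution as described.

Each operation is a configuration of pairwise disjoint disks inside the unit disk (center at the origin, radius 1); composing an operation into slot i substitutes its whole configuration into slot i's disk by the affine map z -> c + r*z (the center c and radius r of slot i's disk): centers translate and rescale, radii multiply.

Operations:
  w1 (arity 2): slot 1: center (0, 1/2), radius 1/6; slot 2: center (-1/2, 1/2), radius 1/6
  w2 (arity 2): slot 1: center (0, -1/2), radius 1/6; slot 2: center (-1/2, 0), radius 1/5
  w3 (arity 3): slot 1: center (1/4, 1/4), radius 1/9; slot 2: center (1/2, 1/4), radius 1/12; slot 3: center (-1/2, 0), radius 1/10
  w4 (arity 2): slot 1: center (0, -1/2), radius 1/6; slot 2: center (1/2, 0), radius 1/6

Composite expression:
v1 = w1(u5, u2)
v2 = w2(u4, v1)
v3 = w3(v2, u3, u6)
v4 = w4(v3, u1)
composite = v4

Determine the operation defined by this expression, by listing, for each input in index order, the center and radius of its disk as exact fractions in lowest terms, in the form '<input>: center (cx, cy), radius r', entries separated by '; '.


u1: center (1/2, 0), radius 1/6; u2: center (11/360, -493/1080), radius 1/1620; u3: center (1/12, -11/24), radius 1/72; u4: center (1/24, -101/216), radius 1/324; u5: center (7/216, -493/1080), radius 1/1620; u6: center (-1/12, -1/2), radius 1/60

Only the slot chain above each u matters under w4; compose those maps.
u4 passes through 3 substitutions, ending at center (1/24, -101/216), radius 1/324
u5 passes through 4 substitutions, ending at center (7/216, -493/1080), radius 1/1620
u2 passes through 4 substitutions, ending at center (11/360, -493/1080), radius 1/1620
u3 passes through 2 substitutions, ending at center (1/12, -11/24), radius 1/72
u6 passes through 2 substitutions, ending at center (-1/12, -1/2), radius 1/60
u1 passes through 1 substitution, ending at center (1/2, 0), radius 1/6
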